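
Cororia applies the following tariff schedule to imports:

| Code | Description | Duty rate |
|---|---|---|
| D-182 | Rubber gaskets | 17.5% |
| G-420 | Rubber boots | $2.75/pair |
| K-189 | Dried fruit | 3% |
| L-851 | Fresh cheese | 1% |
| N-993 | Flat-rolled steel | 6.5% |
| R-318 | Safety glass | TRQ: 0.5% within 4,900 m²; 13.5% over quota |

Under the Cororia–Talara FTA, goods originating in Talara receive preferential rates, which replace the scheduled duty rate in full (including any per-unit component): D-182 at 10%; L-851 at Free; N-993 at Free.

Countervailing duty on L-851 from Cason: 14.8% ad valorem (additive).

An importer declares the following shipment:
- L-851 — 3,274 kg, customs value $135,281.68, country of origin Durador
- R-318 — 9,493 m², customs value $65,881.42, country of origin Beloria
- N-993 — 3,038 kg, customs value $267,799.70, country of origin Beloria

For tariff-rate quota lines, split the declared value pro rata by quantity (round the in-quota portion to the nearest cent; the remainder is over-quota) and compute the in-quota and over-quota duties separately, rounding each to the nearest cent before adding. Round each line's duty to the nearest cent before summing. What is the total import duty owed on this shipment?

$23,233.01

Line 1 (L-851, Durador, 3,274 kg, $135,281.68):
Base rate for L-851 is 1%.
L-851 has an FTA preferential rate, but origin Durador is not Talara; base rate stands.
The additional-duty order on L-851 targets Cason, not Durador; it does not apply.
Duty = $135,281.68 × 1% = $1,352.82.
Line 2 (R-318, Beloria, 9,493 m², $65,881.42):
Code R-318 is under a tariff-rate quota (threshold 4,900 m²). In-quota: 4,900 m² at 0.5%; over-quota: 4,593 m² at 13.5%.
Pro-rata value split: in-quota = $65,881.42 × 4,900/9,493 = $34,006.00; over-quota = $65,881.42 − $34,006.00 = $31,875.42.
In-quota duty = $34,006.00 × 0.5% = $170.03. Over-quota duty = $31,875.42 × 13.5% = $4,303.18.
Line duty = $170.03 + $4,303.18 = $4,473.21.
Line 3 (N-993, Beloria, 3,038 kg, $267,799.70):
Base rate for N-993 is 6.5%.
N-993 has an FTA preferential rate, but origin Beloria is not Talara; base rate stands.
Duty = $267,799.70 × 6.5% = $17,406.98.
Total = $1,352.82 + $4,473.21 + $17,406.98 = $23,233.01.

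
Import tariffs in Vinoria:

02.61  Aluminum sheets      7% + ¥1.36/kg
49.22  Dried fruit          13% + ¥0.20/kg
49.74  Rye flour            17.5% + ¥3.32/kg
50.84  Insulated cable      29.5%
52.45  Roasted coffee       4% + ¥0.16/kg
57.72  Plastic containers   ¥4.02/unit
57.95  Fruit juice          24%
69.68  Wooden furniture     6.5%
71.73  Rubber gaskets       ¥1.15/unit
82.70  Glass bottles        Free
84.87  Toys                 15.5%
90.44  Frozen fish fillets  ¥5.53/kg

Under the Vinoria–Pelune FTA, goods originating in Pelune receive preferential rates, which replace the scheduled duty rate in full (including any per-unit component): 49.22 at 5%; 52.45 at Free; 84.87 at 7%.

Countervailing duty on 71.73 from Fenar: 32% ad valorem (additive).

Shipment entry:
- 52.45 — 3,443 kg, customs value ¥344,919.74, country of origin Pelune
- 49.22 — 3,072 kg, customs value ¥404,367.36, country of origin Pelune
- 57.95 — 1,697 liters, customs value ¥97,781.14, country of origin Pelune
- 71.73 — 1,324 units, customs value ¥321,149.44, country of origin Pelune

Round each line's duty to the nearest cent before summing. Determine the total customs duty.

¥45,208.44

Line 1 (52.45, Pelune, 3,443 kg, ¥344,919.74):
Base rate for 52.45 is 4% + ¥0.16/kg.
Origin Pelune qualifies under the Vinoria–Pelune agreement and 52.45 is covered: preferential rate Free applies instead.
Duty = ¥344,919.74 × 0% = ¥0.00.
Line 2 (49.22, Pelune, 3,072 kg, ¥404,367.36):
Base rate for 49.22 is 13% + ¥0.20/kg.
Origin Pelune qualifies under the Vinoria–Pelune agreement and 49.22 is covered: preferential rate 5% applies instead.
Duty = ¥404,367.36 × 5% = ¥20,218.37.
Line 3 (57.95, Pelune, 1,697 liters, ¥97,781.14):
Base rate for 57.95 is 24%.
Origin Pelune is the FTA partner but 57.95 is not on the preference list; base rate stands.
Duty = ¥97,781.14 × 24% = ¥23,467.47.
Line 4 (71.73, Pelune, 1,324 units, ¥321,149.44):
Base rate for 71.73 is ¥1.15/unit.
Origin Pelune is the FTA partner but 71.73 is not on the preference list; base rate stands.
The additional-duty order on 71.73 targets Fenar, not Pelune; it does not apply.
Duty = 1,324 × ¥1.15 = ¥1,522.60.
Total = ¥0.00 + ¥20,218.37 + ¥23,467.47 + ¥1,522.60 = ¥45,208.44.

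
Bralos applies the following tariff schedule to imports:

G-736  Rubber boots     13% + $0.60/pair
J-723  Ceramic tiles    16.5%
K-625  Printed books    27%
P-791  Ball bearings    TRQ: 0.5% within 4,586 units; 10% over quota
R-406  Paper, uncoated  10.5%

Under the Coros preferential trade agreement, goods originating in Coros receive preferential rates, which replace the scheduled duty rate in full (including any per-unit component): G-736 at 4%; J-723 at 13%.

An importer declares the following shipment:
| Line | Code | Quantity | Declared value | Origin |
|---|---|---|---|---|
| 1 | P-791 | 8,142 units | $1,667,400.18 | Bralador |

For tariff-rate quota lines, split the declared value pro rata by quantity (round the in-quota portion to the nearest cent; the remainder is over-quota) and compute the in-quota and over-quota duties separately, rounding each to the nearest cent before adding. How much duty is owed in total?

$77,519.15

Line 1 (P-791, Bralador, 8,142 units, $1,667,400.18):
Code P-791 is under a tariff-rate quota (threshold 4,586 units). In-quota: 4,586 units at 0.5%; over-quota: 3,556 units at 10%.
Pro-rata value split: in-quota = $1,667,400.18 × 4,586/8,142 = $939,166.94; over-quota = $1,667,400.18 − $939,166.94 = $728,233.24.
In-quota duty = $939,166.94 × 0.5% = $4,695.83. Over-quota duty = $728,233.24 × 10% = $72,823.32.
Line duty = $4,695.83 + $72,823.32 = $77,519.15.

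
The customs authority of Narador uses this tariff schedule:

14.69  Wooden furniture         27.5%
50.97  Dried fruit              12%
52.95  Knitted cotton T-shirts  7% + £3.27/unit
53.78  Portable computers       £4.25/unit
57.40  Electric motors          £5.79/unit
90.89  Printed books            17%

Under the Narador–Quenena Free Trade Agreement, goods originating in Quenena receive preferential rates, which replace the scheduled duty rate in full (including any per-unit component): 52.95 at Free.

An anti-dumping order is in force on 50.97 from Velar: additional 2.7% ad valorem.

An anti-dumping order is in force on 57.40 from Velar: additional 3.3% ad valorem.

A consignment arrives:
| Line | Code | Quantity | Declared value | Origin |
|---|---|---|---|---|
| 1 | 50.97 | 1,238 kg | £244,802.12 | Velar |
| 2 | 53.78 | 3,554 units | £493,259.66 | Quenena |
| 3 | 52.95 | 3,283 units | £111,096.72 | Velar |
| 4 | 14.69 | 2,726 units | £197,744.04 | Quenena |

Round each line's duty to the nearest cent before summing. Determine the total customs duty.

£123,982.20

Line 1 (50.97, Velar, 1,238 kg, £244,802.12):
Base rate for 50.97 is 12%.
Additional duty on 50.97 from Velar: +2.7%. Applied ad valorem rate: 12% + 2.7% = 14.7%.
Duty = £244,802.12 × 14.7% = £35,985.91.
Line 2 (53.78, Quenena, 3,554 units, £493,259.66):
Base rate for 53.78 is £4.25/unit.
Origin Quenena is the FTA partner but 53.78 is not on the preference list; base rate stands.
Duty = 3,554 × £4.25 = £15,104.50.
Line 3 (52.95, Velar, 3,283 units, £111,096.72):
Base rate for 52.95 is 7% + £3.27/unit.
52.95 has an FTA preferential rate, but origin Velar is not Quenena; base rate stands.
Duty = £111,096.72 × 7% + 3,283 × £3.27 = £18,512.18.
Line 4 (14.69, Quenena, 2,726 units, £197,744.04):
Base rate for 14.69 is 27.5%.
Origin Quenena is the FTA partner but 14.69 is not on the preference list; base rate stands.
Duty = £197,744.04 × 27.5% = £54,379.61.
Total = £35,985.91 + £15,104.50 + £18,512.18 + £54,379.61 = £123,982.20.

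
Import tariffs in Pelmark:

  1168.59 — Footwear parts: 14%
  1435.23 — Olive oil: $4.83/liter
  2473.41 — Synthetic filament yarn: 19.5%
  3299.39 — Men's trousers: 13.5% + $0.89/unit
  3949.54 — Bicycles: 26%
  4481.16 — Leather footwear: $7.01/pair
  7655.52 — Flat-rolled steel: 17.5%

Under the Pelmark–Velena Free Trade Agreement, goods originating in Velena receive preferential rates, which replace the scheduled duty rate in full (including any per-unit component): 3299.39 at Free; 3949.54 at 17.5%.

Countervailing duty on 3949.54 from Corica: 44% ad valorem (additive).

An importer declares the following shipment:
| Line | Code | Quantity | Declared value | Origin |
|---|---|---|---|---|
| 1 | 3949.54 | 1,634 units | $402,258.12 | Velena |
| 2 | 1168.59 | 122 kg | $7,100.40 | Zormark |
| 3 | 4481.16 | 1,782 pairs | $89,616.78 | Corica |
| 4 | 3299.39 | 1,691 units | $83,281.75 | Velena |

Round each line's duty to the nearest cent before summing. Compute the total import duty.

$83,881.05

Line 1 (3949.54, Velena, 1,634 units, $402,258.12):
Base rate for 3949.54 is 26%.
Origin Velena qualifies under the Pelmark–Velena agreement and 3949.54 is covered: preferential rate 17.5% applies instead.
The additional-duty order on 3949.54 targets Corica, not Velena; it does not apply.
Duty = $402,258.12 × 17.5% = $70,395.17.
Line 2 (1168.59, Zormark, 122 kg, $7,100.40):
Base rate for 1168.59 is 14%.
Duty = $7,100.40 × 14% = $994.06.
Line 3 (4481.16, Corica, 1,782 pairs, $89,616.78):
Base rate for 4481.16 is $7.01/pair.
Duty = 1,782 × $7.01 = $12,491.82.
Line 4 (3299.39, Velena, 1,691 units, $83,281.75):
Base rate for 3299.39 is 13.5% + $0.89/unit.
Origin Velena qualifies under the Pelmark–Velena agreement and 3299.39 is covered: preferential rate Free applies instead.
Duty = $83,281.75 × 0% = $0.00.
Total = $70,395.17 + $994.06 + $12,491.82 + $0.00 = $83,881.05.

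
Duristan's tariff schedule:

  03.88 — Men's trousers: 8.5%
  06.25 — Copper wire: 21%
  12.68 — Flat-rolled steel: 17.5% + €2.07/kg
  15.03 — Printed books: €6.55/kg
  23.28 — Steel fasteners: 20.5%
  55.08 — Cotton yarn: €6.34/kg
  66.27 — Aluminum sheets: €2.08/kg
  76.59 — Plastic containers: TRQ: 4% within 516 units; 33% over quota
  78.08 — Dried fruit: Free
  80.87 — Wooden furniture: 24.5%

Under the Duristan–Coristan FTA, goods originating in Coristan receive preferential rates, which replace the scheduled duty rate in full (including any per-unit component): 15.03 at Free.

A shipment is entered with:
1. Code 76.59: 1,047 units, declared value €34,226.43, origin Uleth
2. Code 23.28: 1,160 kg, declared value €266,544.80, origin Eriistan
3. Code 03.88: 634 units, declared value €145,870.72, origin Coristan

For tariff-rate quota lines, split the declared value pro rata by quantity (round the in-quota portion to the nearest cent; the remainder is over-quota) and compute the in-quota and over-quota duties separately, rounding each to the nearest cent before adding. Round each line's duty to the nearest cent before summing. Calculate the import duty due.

€73,443.68

Line 1 (76.59, Uleth, 1,047 units, €34,226.43):
Code 76.59 is under a tariff-rate quota (threshold 516 units). In-quota: 516 units at 4%; over-quota: 531 units at 33%.
Pro-rata value split: in-quota = €34,226.43 × 516/1,047 = €16,868.04; over-quota = €34,226.43 − €16,868.04 = €17,358.39.
In-quota duty = €16,868.04 × 4% = €674.72. Over-quota duty = €17,358.39 × 33% = €5,728.27.
Line duty = €674.72 + €5,728.27 = €6,402.99.
Line 2 (23.28, Eriistan, 1,160 kg, €266,544.80):
Base rate for 23.28 is 20.5%.
Duty = €266,544.80 × 20.5% = €54,641.68.
Line 3 (03.88, Coristan, 634 units, €145,870.72):
Base rate for 03.88 is 8.5%.
Origin Coristan is the FTA partner but 03.88 is not on the preference list; base rate stands.
Duty = €145,870.72 × 8.5% = €12,399.01.
Total = €6,402.99 + €54,641.68 + €12,399.01 = €73,443.68.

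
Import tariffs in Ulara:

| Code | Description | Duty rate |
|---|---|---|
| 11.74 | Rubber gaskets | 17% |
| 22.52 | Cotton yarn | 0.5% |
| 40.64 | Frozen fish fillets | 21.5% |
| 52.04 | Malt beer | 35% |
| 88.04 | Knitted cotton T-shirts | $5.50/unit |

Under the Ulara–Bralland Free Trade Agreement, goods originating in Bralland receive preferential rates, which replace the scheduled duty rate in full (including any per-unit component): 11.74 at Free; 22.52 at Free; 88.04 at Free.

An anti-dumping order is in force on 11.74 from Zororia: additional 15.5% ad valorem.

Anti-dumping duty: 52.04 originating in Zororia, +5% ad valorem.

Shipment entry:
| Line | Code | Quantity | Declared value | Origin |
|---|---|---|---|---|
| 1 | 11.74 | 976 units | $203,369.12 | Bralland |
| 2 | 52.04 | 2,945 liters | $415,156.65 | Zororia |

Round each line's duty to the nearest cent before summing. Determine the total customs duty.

$166,062.66

Line 1 (11.74, Bralland, 976 units, $203,369.12):
Base rate for 11.74 is 17%.
Origin Bralland qualifies under the Ulara–Bralland agreement and 11.74 is covered: preferential rate Free applies instead.
The additional-duty order on 11.74 targets Zororia, not Bralland; it does not apply.
Duty = $203,369.12 × 0% = $0.00.
Line 2 (52.04, Zororia, 2,945 liters, $415,156.65):
Base rate for 52.04 is 35%.
Additional duty on 52.04 from Zororia: +5%. Applied ad valorem rate: 35% + 5% = 40%.
Duty = $415,156.65 × 40% = $166,062.66.
Total = $0.00 + $166,062.66 = $166,062.66.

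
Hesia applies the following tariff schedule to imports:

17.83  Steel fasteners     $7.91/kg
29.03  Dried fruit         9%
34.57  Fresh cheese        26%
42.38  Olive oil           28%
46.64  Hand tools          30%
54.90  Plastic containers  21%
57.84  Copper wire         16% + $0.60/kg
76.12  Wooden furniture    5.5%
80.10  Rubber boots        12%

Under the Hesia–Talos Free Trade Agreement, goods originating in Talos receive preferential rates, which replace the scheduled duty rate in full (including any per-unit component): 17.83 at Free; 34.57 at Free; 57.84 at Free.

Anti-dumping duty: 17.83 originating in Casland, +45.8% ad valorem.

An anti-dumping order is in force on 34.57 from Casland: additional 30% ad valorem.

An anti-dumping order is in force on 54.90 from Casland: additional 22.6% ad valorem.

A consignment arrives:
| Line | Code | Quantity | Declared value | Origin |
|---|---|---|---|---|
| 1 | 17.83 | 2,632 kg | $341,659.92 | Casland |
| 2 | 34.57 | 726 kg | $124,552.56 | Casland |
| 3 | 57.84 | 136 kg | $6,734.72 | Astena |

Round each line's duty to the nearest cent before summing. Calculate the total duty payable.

Line 1 (17.83, Casland, 2,632 kg, $341,659.92):
Base rate for 17.83 is $7.91/kg.
17.83 has an FTA preferential rate, but origin Casland is not Talos; base rate stands.
Additional duty on 17.83 from Casland: +45.8% ad valorem. Applied ad valorem rate = 45.8%.
Duty = $341,659.92 × 45.8% + 2,632 × $7.91 = $177,299.36.
Line 2 (34.57, Casland, 726 kg, $124,552.56):
Base rate for 34.57 is 26%.
34.57 has an FTA preferential rate, but origin Casland is not Talos; base rate stands.
Additional duty on 34.57 from Casland: +30%. Applied ad valorem rate: 26% + 30% = 56%.
Duty = $124,552.56 × 56% = $69,749.43.
Line 3 (57.84, Astena, 136 kg, $6,734.72):
Base rate for 57.84 is 16% + $0.60/kg.
57.84 has an FTA preferential rate, but origin Astena is not Talos; base rate stands.
Duty = $6,734.72 × 16% + 136 × $0.60 = $1,159.16.
Total = $177,299.36 + $69,749.43 + $1,159.16 = $248,207.95.

$248,207.95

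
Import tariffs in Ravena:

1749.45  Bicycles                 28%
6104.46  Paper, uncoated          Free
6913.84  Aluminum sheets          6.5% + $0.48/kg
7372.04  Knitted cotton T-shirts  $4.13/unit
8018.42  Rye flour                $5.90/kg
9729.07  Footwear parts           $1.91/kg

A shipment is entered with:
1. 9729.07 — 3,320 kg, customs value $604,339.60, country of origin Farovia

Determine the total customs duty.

$6,341.20

Line 1 (9729.07, Farovia, 3,320 kg, $604,339.60):
Base rate for 9729.07 is $1.91/kg.
Duty = 3,320 × $1.91 = $6,341.20.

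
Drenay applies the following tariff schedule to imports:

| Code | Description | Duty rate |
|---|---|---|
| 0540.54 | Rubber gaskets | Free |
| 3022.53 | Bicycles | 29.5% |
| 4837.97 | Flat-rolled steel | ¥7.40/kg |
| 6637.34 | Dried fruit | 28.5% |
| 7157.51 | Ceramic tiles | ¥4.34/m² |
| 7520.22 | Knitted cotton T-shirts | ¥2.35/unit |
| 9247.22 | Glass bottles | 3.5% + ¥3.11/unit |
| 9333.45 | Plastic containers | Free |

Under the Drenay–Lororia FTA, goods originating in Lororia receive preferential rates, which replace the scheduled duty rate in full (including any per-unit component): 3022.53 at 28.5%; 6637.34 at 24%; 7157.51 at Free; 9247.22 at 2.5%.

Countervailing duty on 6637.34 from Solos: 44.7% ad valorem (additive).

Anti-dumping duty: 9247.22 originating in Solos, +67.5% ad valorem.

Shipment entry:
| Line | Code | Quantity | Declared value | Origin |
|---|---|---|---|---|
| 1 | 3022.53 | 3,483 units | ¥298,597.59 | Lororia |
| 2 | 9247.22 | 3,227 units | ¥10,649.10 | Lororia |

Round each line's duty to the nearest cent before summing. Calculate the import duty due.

Line 1 (3022.53, Lororia, 3,483 units, ¥298,597.59):
Base rate for 3022.53 is 29.5%.
Origin Lororia qualifies under the Drenay–Lororia agreement and 3022.53 is covered: preferential rate 28.5% applies instead.
Duty = ¥298,597.59 × 28.5% = ¥85,100.31.
Line 2 (9247.22, Lororia, 3,227 units, ¥10,649.10):
Base rate for 9247.22 is 3.5% + ¥3.11/unit.
Origin Lororia qualifies under the Drenay–Lororia agreement and 9247.22 is covered: preferential rate 2.5% applies instead.
The additional-duty order on 9247.22 targets Solos, not Lororia; it does not apply.
Duty = ¥10,649.10 × 2.5% = ¥266.23.
Total = ¥85,100.31 + ¥266.23 = ¥85,366.54.

¥85,366.54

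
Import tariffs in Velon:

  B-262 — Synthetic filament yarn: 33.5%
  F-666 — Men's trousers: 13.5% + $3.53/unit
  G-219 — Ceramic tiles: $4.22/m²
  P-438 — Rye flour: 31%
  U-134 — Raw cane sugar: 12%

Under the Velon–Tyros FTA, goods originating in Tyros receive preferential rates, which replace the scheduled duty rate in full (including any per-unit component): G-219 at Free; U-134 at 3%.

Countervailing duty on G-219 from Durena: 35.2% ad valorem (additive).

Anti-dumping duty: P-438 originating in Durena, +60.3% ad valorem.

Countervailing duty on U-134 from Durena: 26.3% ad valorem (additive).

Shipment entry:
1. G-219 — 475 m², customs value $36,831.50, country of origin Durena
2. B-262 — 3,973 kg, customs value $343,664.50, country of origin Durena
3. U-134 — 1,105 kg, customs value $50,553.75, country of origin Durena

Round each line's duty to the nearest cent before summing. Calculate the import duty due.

$149,458.89

Line 1 (G-219, Durena, 475 m², $36,831.50):
Base rate for G-219 is $4.22/m².
G-219 has an FTA preferential rate, but origin Durena is not Tyros; base rate stands.
Additional duty on G-219 from Durena: +35.2% ad valorem. Applied ad valorem rate = 35.2%.
Duty = $36,831.50 × 35.2% + 475 × $4.22 = $14,969.19.
Line 2 (B-262, Durena, 3,973 kg, $343,664.50):
Base rate for B-262 is 33.5%.
Duty = $343,664.50 × 33.5% = $115,127.61.
Line 3 (U-134, Durena, 1,105 kg, $50,553.75):
Base rate for U-134 is 12%.
U-134 has an FTA preferential rate, but origin Durena is not Tyros; base rate stands.
Additional duty on U-134 from Durena: +26.3%. Applied ad valorem rate: 12% + 26.3% = 38.3%.
Duty = $50,553.75 × 38.3% = $19,362.09.
Total = $14,969.19 + $115,127.61 + $19,362.09 = $149,458.89.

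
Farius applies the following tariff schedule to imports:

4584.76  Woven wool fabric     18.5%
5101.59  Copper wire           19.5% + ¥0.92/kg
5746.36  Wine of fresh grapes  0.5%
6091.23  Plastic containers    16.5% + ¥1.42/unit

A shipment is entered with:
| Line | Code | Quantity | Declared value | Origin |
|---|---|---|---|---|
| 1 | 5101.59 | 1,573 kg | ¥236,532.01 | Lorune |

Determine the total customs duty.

Line 1 (5101.59, Lorune, 1,573 kg, ¥236,532.01):
Base rate for 5101.59 is 19.5% + ¥0.92/kg.
Duty = ¥236,532.01 × 19.5% + 1,573 × ¥0.92 = ¥47,570.90.

¥47,570.90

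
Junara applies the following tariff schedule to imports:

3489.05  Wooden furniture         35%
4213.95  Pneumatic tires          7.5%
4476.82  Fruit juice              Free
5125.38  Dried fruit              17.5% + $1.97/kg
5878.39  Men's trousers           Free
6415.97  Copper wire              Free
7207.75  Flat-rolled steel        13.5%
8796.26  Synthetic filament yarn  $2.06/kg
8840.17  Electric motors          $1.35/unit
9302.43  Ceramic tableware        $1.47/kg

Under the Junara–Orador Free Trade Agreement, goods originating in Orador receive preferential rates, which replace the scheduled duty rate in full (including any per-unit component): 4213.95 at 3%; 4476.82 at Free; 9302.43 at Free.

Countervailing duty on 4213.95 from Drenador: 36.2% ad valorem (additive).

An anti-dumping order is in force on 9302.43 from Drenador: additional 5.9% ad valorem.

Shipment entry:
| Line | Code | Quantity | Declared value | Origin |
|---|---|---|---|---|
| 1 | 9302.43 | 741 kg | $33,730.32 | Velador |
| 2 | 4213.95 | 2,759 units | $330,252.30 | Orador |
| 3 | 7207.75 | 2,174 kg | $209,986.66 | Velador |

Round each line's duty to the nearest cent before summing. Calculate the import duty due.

$39,345.04

Line 1 (9302.43, Velador, 741 kg, $33,730.32):
Base rate for 9302.43 is $1.47/kg.
9302.43 has an FTA preferential rate, but origin Velador is not Orador; base rate stands.
The additional-duty order on 9302.43 targets Drenador, not Velador; it does not apply.
Duty = 741 × $1.47 = $1,089.27.
Line 2 (4213.95, Orador, 2,759 units, $330,252.30):
Base rate for 4213.95 is 7.5%.
Origin Orador qualifies under the Junara–Orador agreement and 4213.95 is covered: preferential rate 3% applies instead.
The additional-duty order on 4213.95 targets Drenador, not Orador; it does not apply.
Duty = $330,252.30 × 3% = $9,907.57.
Line 3 (7207.75, Velador, 2,174 kg, $209,986.66):
Base rate for 7207.75 is 13.5%.
Duty = $209,986.66 × 13.5% = $28,348.20.
Total = $1,089.27 + $9,907.57 + $28,348.20 = $39,345.04.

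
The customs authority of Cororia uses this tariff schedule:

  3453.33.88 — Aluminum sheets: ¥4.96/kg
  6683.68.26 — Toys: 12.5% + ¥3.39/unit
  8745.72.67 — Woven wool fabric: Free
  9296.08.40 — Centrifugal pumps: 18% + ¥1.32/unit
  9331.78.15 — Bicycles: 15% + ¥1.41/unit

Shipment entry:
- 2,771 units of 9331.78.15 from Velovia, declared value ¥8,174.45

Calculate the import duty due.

Line 1 (9331.78.15, Velovia, 2,771 units, ¥8,174.45):
Base rate for 9331.78.15 is 15% + ¥1.41/unit.
Duty = ¥8,174.45 × 15% + 2,771 × ¥1.41 = ¥5,133.28.

¥5,133.28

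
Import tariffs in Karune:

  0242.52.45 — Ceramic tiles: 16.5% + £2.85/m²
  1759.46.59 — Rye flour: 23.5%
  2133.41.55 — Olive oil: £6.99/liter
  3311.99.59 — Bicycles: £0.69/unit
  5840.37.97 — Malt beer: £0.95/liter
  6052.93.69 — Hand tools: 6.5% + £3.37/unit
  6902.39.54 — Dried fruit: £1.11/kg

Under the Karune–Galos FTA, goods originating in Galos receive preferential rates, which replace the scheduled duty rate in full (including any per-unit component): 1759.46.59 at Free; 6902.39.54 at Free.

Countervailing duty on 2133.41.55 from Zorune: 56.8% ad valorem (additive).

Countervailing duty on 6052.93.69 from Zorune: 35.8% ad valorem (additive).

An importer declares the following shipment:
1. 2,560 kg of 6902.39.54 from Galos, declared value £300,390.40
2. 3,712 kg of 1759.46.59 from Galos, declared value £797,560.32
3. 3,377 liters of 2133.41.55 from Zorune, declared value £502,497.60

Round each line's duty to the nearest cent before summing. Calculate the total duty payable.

£309,023.87

Line 1 (6902.39.54, Galos, 2,560 kg, £300,390.40):
Base rate for 6902.39.54 is £1.11/kg.
Origin Galos qualifies under the Karune–Galos agreement and 6902.39.54 is covered: preferential rate Free applies instead.
Duty = £300,390.40 × 0% = £0.00.
Line 2 (1759.46.59, Galos, 3,712 kg, £797,560.32):
Base rate for 1759.46.59 is 23.5%.
Origin Galos qualifies under the Karune–Galos agreement and 1759.46.59 is covered: preferential rate Free applies instead.
Duty = £797,560.32 × 0% = £0.00.
Line 3 (2133.41.55, Zorune, 3,377 liters, £502,497.60):
Base rate for 2133.41.55 is £6.99/liter.
Additional duty on 2133.41.55 from Zorune: +56.8% ad valorem. Applied ad valorem rate = 56.8%.
Duty = £502,497.60 × 56.8% + 3,377 × £6.99 = £309,023.87.
Total = £0.00 + £0.00 + £309,023.87 = £309,023.87.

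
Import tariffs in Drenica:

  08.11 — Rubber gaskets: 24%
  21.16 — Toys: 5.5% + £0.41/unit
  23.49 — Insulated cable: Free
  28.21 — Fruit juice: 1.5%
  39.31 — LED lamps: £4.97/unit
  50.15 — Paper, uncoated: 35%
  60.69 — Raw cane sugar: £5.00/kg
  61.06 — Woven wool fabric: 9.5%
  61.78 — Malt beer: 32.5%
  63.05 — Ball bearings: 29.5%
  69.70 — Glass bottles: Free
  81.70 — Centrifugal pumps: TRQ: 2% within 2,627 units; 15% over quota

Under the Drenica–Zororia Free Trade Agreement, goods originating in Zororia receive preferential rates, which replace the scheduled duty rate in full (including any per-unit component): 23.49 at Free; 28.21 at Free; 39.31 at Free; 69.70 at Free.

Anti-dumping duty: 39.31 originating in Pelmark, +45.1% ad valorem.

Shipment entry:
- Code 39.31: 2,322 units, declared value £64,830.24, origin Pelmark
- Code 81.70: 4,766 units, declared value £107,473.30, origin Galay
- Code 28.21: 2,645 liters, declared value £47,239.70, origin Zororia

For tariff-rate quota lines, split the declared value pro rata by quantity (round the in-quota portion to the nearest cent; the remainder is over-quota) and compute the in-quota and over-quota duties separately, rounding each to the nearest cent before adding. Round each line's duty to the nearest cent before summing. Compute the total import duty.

£49,198.73

Line 1 (39.31, Pelmark, 2,322 units, £64,830.24):
Base rate for 39.31 is £4.97/unit.
39.31 has an FTA preferential rate, but origin Pelmark is not Zororia; base rate stands.
Additional duty on 39.31 from Pelmark: +45.1% ad valorem. Applied ad valorem rate = 45.1%.
Duty = £64,830.24 × 45.1% + 2,322 × £4.97 = £40,778.78.
Line 2 (81.70, Galay, 4,766 units, £107,473.30):
Code 81.70 is under a tariff-rate quota (threshold 2,627 units). In-quota: 2,627 units at 2%; over-quota: 2,139 units at 15%.
Pro-rata value split: in-quota = £107,473.30 × 2,627/4,766 = £59,238.85; over-quota = £107,473.30 − £59,238.85 = £48,234.45.
In-quota duty = £59,238.85 × 2% = £1,184.78. Over-quota duty = £48,234.45 × 15% = £7,235.17.
Line duty = £1,184.78 + £7,235.17 = £8,419.95.
Line 3 (28.21, Zororia, 2,645 liters, £47,239.70):
Base rate for 28.21 is 1.5%.
Origin Zororia qualifies under the Drenica–Zororia agreement and 28.21 is covered: preferential rate Free applies instead.
Duty = £47,239.70 × 0% = £0.00.
Total = £40,778.78 + £8,419.95 + £0.00 = £49,198.73.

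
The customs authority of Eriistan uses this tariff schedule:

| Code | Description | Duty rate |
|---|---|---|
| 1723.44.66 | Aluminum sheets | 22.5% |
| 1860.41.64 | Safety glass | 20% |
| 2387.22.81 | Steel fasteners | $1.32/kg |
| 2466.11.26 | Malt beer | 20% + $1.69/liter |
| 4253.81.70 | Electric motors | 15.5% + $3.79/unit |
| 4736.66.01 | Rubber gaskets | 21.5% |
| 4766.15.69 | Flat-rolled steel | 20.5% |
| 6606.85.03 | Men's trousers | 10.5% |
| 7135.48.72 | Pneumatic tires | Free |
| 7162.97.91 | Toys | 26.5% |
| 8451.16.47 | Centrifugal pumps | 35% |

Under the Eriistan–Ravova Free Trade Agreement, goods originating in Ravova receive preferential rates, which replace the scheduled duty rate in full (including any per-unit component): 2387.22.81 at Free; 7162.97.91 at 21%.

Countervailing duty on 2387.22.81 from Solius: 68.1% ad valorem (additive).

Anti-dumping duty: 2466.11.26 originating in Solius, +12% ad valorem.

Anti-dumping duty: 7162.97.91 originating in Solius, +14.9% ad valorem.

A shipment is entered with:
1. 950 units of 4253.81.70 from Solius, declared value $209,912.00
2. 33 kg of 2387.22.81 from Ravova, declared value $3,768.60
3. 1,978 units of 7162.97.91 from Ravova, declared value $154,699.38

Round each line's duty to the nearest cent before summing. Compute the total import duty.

$68,623.73

Line 1 (4253.81.70, Solius, 950 units, $209,912.00):
Base rate for 4253.81.70 is 15.5% + $3.79/unit.
Duty = $209,912.00 × 15.5% + 950 × $3.79 = $36,136.86.
Line 2 (2387.22.81, Ravova, 33 kg, $3,768.60):
Base rate for 2387.22.81 is $1.32/kg.
Origin Ravova qualifies under the Eriistan–Ravova agreement and 2387.22.81 is covered: preferential rate Free applies instead.
The additional-duty order on 2387.22.81 targets Solius, not Ravova; it does not apply.
Duty = $3,768.60 × 0% = $0.00.
Line 3 (7162.97.91, Ravova, 1,978 units, $154,699.38):
Base rate for 7162.97.91 is 26.5%.
Origin Ravova qualifies under the Eriistan–Ravova agreement and 7162.97.91 is covered: preferential rate 21% applies instead.
The additional-duty order on 7162.97.91 targets Solius, not Ravova; it does not apply.
Duty = $154,699.38 × 21% = $32,486.87.
Total = $36,136.86 + $0.00 + $32,486.87 = $68,623.73.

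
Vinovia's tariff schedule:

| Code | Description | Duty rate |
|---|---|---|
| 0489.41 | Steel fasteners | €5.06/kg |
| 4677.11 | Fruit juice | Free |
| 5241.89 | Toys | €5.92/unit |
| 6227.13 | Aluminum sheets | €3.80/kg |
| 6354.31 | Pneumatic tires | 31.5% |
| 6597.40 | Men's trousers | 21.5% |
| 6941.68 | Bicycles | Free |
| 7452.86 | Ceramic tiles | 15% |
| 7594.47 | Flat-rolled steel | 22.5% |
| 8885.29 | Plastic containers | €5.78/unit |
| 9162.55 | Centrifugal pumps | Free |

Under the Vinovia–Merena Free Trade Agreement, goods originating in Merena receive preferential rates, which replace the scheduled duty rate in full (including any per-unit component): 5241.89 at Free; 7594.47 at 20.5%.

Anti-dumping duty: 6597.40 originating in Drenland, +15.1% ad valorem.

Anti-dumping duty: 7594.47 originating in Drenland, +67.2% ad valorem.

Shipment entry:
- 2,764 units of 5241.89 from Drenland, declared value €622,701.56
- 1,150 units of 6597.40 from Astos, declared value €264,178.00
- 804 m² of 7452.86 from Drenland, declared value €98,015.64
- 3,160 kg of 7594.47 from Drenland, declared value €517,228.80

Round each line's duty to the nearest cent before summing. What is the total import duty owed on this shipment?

€551,817.73

Line 1 (5241.89, Drenland, 2,764 units, €622,701.56):
Base rate for 5241.89 is €5.92/unit.
5241.89 has an FTA preferential rate, but origin Drenland is not Merena; base rate stands.
Duty = 2,764 × €5.92 = €16,362.88.
Line 2 (6597.40, Astos, 1,150 units, €264,178.00):
Base rate for 6597.40 is 21.5%.
The additional-duty order on 6597.40 targets Drenland, not Astos; it does not apply.
Duty = €264,178.00 × 21.5% = €56,798.27.
Line 3 (7452.86, Drenland, 804 m², €98,015.64):
Base rate for 7452.86 is 15%.
Duty = €98,015.64 × 15% = €14,702.35.
Line 4 (7594.47, Drenland, 3,160 kg, €517,228.80):
Base rate for 7594.47 is 22.5%.
7594.47 has an FTA preferential rate, but origin Drenland is not Merena; base rate stands.
Additional duty on 7594.47 from Drenland: +67.2%. Applied ad valorem rate: 22.5% + 67.2% = 89.7%.
Duty = €517,228.80 × 89.7% = €463,954.23.
Total = €16,362.88 + €56,798.27 + €14,702.35 + €463,954.23 = €551,817.73.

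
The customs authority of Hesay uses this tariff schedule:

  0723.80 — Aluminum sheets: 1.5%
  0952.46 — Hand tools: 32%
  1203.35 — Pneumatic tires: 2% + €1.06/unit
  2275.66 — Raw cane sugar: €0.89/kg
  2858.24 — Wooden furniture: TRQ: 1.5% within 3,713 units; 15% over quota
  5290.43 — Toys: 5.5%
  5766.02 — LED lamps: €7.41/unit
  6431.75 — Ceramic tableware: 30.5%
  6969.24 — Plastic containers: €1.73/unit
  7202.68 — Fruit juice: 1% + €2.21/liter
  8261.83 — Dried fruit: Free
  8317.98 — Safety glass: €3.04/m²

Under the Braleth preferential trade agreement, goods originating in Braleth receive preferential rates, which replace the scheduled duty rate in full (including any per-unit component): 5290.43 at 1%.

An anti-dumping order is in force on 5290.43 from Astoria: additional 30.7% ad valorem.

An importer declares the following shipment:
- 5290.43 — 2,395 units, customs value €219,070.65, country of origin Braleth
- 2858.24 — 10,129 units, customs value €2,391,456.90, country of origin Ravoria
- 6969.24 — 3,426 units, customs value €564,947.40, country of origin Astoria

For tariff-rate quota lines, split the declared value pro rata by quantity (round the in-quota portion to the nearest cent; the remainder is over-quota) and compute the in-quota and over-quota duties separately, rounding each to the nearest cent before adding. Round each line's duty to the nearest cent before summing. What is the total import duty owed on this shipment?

Line 1 (5290.43, Braleth, 2,395 units, €219,070.65):
Base rate for 5290.43 is 5.5%.
Origin Braleth qualifies under the Hesay–Braleth agreement and 5290.43 is covered: preferential rate 1% applies instead.
The additional-duty order on 5290.43 targets Astoria, not Braleth; it does not apply.
Duty = €219,070.65 × 1% = €2,190.71.
Line 2 (2858.24, Ravoria, 10,129 units, €2,391,456.90):
Code 2858.24 is under a tariff-rate quota (threshold 3,713 units). In-quota: 3,713 units at 1.5%; over-quota: 6,416 units at 15%.
Pro-rata value split: in-quota = €2,391,456.90 × 3,713/10,129 = €876,639.30; over-quota = €2,391,456.90 − €876,639.30 = €1,514,817.60.
In-quota duty = €876,639.30 × 1.5% = €13,149.59. Over-quota duty = €1,514,817.60 × 15% = €227,222.64.
Line duty = €13,149.59 + €227,222.64 = €240,372.23.
Line 3 (6969.24, Astoria, 3,426 units, €564,947.40):
Base rate for 6969.24 is €1.73/unit.
Duty = 3,426 × €1.73 = €5,926.98.
Total = €2,190.71 + €240,372.23 + €5,926.98 = €248,489.92.

€248,489.92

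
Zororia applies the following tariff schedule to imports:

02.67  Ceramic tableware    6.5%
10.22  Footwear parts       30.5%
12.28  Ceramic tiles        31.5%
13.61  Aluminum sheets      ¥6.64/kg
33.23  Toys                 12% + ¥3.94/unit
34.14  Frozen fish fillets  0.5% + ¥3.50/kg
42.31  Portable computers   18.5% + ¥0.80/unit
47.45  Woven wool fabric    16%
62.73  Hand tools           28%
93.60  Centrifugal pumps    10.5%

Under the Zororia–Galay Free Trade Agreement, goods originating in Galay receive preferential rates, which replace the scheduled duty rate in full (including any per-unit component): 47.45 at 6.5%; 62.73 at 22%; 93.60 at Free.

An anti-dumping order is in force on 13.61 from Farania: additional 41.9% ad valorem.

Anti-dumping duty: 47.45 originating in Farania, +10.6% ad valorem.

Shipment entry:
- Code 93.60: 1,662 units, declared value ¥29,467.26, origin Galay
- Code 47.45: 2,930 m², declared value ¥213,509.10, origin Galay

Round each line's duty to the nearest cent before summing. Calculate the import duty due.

¥13,878.09

Line 1 (93.60, Galay, 1,662 units, ¥29,467.26):
Base rate for 93.60 is 10.5%.
Origin Galay qualifies under the Zororia–Galay agreement and 93.60 is covered: preferential rate Free applies instead.
Duty = ¥29,467.26 × 0% = ¥0.00.
Line 2 (47.45, Galay, 2,930 m², ¥213,509.10):
Base rate for 47.45 is 16%.
Origin Galay qualifies under the Zororia–Galay agreement and 47.45 is covered: preferential rate 6.5% applies instead.
The additional-duty order on 47.45 targets Farania, not Galay; it does not apply.
Duty = ¥213,509.10 × 6.5% = ¥13,878.09.
Total = ¥0.00 + ¥13,878.09 = ¥13,878.09.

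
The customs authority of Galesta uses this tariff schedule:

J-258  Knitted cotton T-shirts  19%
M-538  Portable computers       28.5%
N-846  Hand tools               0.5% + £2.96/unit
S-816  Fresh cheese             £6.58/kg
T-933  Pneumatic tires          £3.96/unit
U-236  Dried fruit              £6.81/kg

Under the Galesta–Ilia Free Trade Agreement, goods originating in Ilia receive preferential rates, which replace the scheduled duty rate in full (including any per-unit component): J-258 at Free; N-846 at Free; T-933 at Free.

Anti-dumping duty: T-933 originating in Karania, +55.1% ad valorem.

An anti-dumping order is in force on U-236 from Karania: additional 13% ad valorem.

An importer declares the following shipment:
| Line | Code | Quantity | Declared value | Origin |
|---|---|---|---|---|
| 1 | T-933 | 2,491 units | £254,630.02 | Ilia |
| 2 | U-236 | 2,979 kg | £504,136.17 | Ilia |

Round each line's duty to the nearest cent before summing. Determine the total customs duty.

Line 1 (T-933, Ilia, 2,491 units, £254,630.02):
Base rate for T-933 is £3.96/unit.
Origin Ilia qualifies under the Galesta–Ilia agreement and T-933 is covered: preferential rate Free applies instead.
The additional-duty order on T-933 targets Karania, not Ilia; it does not apply.
Duty = £254,630.02 × 0% = £0.00.
Line 2 (U-236, Ilia, 2,979 kg, £504,136.17):
Base rate for U-236 is £6.81/kg.
Origin Ilia is the FTA partner but U-236 is not on the preference list; base rate stands.
The additional-duty order on U-236 targets Karania, not Ilia; it does not apply.
Duty = 2,979 × £6.81 = £20,286.99.
Total = £0.00 + £20,286.99 = £20,286.99.

£20,286.99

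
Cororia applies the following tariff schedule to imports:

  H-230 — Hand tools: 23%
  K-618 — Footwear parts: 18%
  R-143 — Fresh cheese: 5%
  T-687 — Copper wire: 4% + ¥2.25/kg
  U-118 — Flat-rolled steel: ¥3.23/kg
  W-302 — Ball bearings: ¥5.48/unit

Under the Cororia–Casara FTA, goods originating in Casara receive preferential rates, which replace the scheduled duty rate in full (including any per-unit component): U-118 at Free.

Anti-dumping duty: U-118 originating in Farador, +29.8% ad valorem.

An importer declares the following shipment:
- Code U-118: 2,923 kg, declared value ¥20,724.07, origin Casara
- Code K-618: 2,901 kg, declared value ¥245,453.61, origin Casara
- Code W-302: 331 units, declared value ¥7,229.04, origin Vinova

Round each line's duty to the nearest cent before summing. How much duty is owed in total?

¥45,995.53

Line 1 (U-118, Casara, 2,923 kg, ¥20,724.07):
Base rate for U-118 is ¥3.23/kg.
Origin Casara qualifies under the Cororia–Casara agreement and U-118 is covered: preferential rate Free applies instead.
The additional-duty order on U-118 targets Farador, not Casara; it does not apply.
Duty = ¥20,724.07 × 0% = ¥0.00.
Line 2 (K-618, Casara, 2,901 kg, ¥245,453.61):
Base rate for K-618 is 18%.
Origin Casara is the FTA partner but K-618 is not on the preference list; base rate stands.
Duty = ¥245,453.61 × 18% = ¥44,181.65.
Line 3 (W-302, Vinova, 331 units, ¥7,229.04):
Base rate for W-302 is ¥5.48/unit.
Duty = 331 × ¥5.48 = ¥1,813.88.
Total = ¥0.00 + ¥44,181.65 + ¥1,813.88 = ¥45,995.53.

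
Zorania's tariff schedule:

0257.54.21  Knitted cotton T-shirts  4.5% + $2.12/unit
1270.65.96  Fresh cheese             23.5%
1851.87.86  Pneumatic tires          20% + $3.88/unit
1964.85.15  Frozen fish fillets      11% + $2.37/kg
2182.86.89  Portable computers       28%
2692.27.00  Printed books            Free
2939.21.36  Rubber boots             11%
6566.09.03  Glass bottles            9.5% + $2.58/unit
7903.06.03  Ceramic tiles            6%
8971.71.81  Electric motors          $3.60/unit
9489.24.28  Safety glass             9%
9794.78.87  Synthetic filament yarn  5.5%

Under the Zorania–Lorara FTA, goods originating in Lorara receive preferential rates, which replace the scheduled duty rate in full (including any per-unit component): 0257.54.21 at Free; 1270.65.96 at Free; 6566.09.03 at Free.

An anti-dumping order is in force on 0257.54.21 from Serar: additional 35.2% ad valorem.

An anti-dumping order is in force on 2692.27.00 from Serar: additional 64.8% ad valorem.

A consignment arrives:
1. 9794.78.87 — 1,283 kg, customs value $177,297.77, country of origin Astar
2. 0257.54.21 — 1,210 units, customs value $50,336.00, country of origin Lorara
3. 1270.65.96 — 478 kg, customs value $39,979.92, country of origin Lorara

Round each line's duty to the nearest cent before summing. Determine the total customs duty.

$9,751.38

Line 1 (9794.78.87, Astar, 1,283 kg, $177,297.77):
Base rate for 9794.78.87 is 5.5%.
Duty = $177,297.77 × 5.5% = $9,751.38.
Line 2 (0257.54.21, Lorara, 1,210 units, $50,336.00):
Base rate for 0257.54.21 is 4.5% + $2.12/unit.
Origin Lorara qualifies under the Zorania–Lorara agreement and 0257.54.21 is covered: preferential rate Free applies instead.
The additional-duty order on 0257.54.21 targets Serar, not Lorara; it does not apply.
Duty = $50,336.00 × 0% = $0.00.
Line 3 (1270.65.96, Lorara, 478 kg, $39,979.92):
Base rate for 1270.65.96 is 23.5%.
Origin Lorara qualifies under the Zorania–Lorara agreement and 1270.65.96 is covered: preferential rate Free applies instead.
Duty = $39,979.92 × 0% = $0.00.
Total = $9,751.38 + $0.00 + $0.00 = $9,751.38.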